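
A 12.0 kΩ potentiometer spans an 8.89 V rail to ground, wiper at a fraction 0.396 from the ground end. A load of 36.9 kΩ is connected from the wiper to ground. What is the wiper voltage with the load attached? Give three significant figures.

V ≈ 3.27 V

The wiper splits the pot into (1−α)R = 7.248 kΩ above and αR = 4.752 kΩ below.
Lower section ‖ load = 4.210 kΩ.
V_wiper = 8.89 × 4.210/(7.248 + 4.210) = 3.27 V.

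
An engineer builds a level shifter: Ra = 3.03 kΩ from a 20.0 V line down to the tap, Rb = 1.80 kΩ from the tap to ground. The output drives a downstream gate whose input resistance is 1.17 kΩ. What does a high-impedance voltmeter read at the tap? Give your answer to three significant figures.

V_out ≈ 3.79 V

The load sits in parallel with Rb: Rb‖R_L = (1.80 × 1.17) / (1.80 + 1.17) = 0.7091 kΩ.
V_out = 20.0 × 0.7091 / (3.03 + 0.7091) = 20.0 × 0.7091/3.739 = 3.79 V.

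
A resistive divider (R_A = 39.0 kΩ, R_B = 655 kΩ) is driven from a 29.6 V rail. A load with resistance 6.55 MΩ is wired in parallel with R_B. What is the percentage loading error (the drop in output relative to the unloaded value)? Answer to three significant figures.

0.559 %

The divider's output (Thévenin) resistance is R_A‖R_B = 36.81 kΩ.
Fractional drop under load = R_th/(R_th + R_L) = 36.81 / (36.81 + 6550) = 0.005588.
So the output falls by 0.559 %.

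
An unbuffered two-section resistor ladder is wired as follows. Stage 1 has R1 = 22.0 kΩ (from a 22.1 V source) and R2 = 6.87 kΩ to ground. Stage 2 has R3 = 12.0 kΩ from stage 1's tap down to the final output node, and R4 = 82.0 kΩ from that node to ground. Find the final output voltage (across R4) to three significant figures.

V_out ≈ 4.35 V

Stage 2 presents R3+R4 = 94.00 kΩ as a load on stage 1's tap.
Stage 1's lower leg becomes R2‖(R3+R4) = 6.402 kΩ, so V_mid = 22.1 × 6.402/28.40 = 4.982 V.
Stage 2 is itself unloaded: V_out = V_mid × R4/(R3+R4) = 4.982 × 82.0/94.00 = 4.35 V.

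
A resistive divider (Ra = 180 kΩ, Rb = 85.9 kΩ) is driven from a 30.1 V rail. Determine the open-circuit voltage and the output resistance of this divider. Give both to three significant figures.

V_th = 9.72 V, R_th = 58.1 kΩ

V_th is the open-circuit tap voltage: 30.1 × 85.9/(180 + 85.9) = 9.72 V.
With the supply zeroed, Ra and Rb appear in parallel from the tap: R_th = Ra‖Rb = (180 × 85.9)/265.9 = 58.1 kΩ.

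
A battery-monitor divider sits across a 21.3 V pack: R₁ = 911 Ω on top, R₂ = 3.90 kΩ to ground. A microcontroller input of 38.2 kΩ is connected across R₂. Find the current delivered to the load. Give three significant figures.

R₂‖R_L = 3539 Ω; V_out = 21.3 × 3539/4450 = 16.94 V.
I_L = V_out / R_L = 16.94 / 38.2 kΩ = 0.443 mA.

I_L ≈ 0.443 mA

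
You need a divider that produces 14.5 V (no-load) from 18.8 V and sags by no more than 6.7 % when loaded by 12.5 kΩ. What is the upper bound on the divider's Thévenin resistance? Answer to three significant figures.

Loading drop = R_th/(R_th + R_L) ≤ 0.0670, so R_th ≤ R_L · ε/(1−ε) = 12.5 kΩ × 0.0670/0.9330 = 898 Ω.
(Any R1, R2 with R2/(R1+R2) = 0.771 and R1‖R2 ≤ 898 Ω will meet the spec.)

R_th ≤ 898 Ω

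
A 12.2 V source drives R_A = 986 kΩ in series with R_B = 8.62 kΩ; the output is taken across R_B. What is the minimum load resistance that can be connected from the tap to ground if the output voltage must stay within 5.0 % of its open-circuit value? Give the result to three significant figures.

Output resistance R_th = R_A‖R_B = (986 × 8.62)/994.6 = 8.545 kΩ.
The fractional drop is R_th/(R_th + R_L); requiring this ≤ 0.0500 gives R_L ≥ R_th(1/0.0500 − 1) = 8.545 × 19.00 = 162 kΩ.

R_L(min) ≈ 162 kΩ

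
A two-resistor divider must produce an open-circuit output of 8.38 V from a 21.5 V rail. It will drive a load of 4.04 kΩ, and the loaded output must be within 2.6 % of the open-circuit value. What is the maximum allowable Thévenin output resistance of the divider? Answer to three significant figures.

Loading drop = R_th/(R_th + R_L) ≤ 0.0260, so R_th ≤ R_L · ε/(1−ε) = 4.04 kΩ × 0.0260/0.9740 = 108 Ω.
(Any R1, R2 with R2/(R1+R2) = 0.390 and R1‖R2 ≤ 108 Ω will meet the spec.)

R_th ≤ 108 Ω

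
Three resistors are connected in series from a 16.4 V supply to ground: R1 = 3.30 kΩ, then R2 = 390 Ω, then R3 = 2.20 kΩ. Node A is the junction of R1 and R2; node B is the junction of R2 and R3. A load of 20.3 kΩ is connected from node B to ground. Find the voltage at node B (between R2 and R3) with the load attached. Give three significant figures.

At node B, R3 is in parallel with the load: R3‖R_L = 1985 Ω.
Below node A the resistance is R2 + (R3‖R_L) = 2375 Ω, so V_A = 16.4 × 2375/5675 = 6.863 V.
Then V_B = V_A × (R3‖R_L)/(R2 + R3‖R_L) = 6.863 × 1985/2375 = 5.74 V.

V ≈ 5.74 V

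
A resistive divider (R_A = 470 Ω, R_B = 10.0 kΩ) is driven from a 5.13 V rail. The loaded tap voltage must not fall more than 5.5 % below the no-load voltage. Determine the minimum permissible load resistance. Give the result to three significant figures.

Output resistance R_th = R_A‖R_B = (470 × 10000)/10470 = 448.9 Ω.
The fractional drop is R_th/(R_th + R_L); requiring this ≤ 0.0550 gives R_L ≥ R_th(1/0.0550 − 1) = 448.9 × 17.18 = 7.71 kΩ.

R_L(min) ≈ 7.71 kΩ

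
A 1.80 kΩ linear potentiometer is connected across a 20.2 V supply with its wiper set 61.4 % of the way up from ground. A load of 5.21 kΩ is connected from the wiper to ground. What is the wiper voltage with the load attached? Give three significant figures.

The wiper splits the pot into (1−α)R = 694.8 Ω above and αR = 1105 Ω below.
Lower section ‖ load = 911.8 Ω.
V_wiper = 20.2 × 911.8/(694.8 + 911.8) = 11.5 V.

V ≈ 11.5 V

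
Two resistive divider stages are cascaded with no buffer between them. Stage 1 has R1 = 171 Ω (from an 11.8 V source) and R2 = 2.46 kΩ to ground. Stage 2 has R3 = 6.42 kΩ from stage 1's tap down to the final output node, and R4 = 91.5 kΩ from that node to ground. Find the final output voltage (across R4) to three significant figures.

V_out ≈ 10.3 V

Stage 2 presents R3+R4 = 97920 Ω as a load on stage 1's tap.
Stage 1's lower leg becomes R2‖(R3+R4) = 2400 Ω, so V_mid = 11.8 × 2400/2571 = 11.02 V.
Stage 2 is itself unloaded: V_out = V_mid × R4/(R3+R4) = 11.02 × 91500/97920 = 10.3 V.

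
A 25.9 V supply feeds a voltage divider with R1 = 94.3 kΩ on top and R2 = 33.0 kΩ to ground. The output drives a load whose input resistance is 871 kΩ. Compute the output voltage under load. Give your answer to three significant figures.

The load sits in parallel with R2: R2‖R_L = (33.0 × 871) / (33.0 + 871) = 31.80 kΩ.
V_out = 25.9 × 31.80 / (94.3 + 31.80) = 25.9 × 31.80/126.1 = 6.53 V.
(Unloaded it would have been 6.71 V.)

V_out ≈ 6.53 V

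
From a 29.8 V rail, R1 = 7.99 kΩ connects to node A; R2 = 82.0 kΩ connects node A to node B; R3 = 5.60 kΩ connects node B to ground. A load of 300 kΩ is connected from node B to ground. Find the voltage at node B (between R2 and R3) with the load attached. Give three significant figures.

At node B, R3 is in parallel with the load: R3‖R_L = 5.497 kΩ.
Below node A the resistance is R2 + (R3‖R_L) = 87.50 kΩ, so V_A = 29.8 × 87.50/95.49 = 27.31 V.
Then V_B = V_A × (R3‖R_L)/(R2 + R3‖R_L) = 27.31 × 5.497/87.50 = 1.72 V.

V ≈ 1.72 V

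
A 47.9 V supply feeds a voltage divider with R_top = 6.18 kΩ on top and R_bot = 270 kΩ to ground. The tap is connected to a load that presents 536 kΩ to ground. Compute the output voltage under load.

The load sits in parallel with R_bot: R_bot‖R_L = (270 × 536) / (270 + 536) = 179.6 kΩ.
V_out = 47.9 × 179.6 / (6.18 + 179.6) = 47.9 × 179.6/185.7 = 46.3 V.
(Unloaded it would have been 46.8 V.)

V_out ≈ 46.3 V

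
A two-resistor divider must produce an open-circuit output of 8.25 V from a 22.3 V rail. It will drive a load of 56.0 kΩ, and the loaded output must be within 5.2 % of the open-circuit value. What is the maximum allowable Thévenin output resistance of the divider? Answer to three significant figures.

R_th ≤ 3.07 kΩ

Loading drop = R_th/(R_th + R_L) ≤ 0.0520, so R_th ≤ R_L · ε/(1−ε) = 56.0 kΩ × 0.0520/0.9480 = 3.07 kΩ.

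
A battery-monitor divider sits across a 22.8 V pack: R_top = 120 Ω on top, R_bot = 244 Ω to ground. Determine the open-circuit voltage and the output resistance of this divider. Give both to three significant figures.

V_th is the open-circuit tap voltage: 22.8 × 244/(120 + 244) = 15.3 V.
With the supply zeroed, R_top and R_bot appear in parallel from the tap: R_th = R_top‖R_bot = (120 × 244)/364.0 = 80.4 Ω.

V_th = 15.3 V, R_th = 80.4 Ω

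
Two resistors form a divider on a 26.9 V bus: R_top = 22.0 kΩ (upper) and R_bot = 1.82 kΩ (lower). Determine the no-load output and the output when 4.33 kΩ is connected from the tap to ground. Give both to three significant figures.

Open-circuit: V = 26.9 × 1.82/(22.0 + 1.82) = 2.06 V.
With the load, R_bot becomes R_bot‖R_L = 1.281 kΩ, so V = 26.9 × 1.281/23.28 = 1.48 V.

Unloaded: 2.06 V; loaded: 1.48 V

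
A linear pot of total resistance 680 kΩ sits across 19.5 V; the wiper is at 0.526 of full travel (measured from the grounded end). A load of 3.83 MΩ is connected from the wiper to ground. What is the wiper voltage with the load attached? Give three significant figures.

The wiper splits the pot into (1−α)R = 322.3 kΩ above and αR = 357.7 kΩ below.
Lower section ‖ load = 327.1 kΩ.
V_wiper = 19.5 × 327.1/(322.3 + 327.1) = 9.82 V.

V ≈ 9.82 V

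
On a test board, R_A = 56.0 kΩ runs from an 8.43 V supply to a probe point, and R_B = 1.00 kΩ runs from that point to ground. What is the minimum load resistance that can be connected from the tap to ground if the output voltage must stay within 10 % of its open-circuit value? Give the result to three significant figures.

Output resistance R_th = R_A‖R_B = (56000 × 1000)/57000 = 982.5 Ω.
The fractional drop is R_th/(R_th + R_L); requiring this ≤ 0.100 gives R_L ≥ R_th(1/0.100 − 1) = 982.5 × 9.000 = 8.84 kΩ.

R_L(min) ≈ 8.84 kΩ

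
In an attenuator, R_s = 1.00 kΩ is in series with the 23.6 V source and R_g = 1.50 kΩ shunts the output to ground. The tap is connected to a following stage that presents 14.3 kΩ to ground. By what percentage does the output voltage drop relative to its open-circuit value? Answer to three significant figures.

The divider's output (Thévenin) resistance is R_s‖R_g = 0.6000 kΩ.
Fractional drop under load = R_th/(R_th + R_L) = 0.6000 / (0.6000 + 14.3) = 0.04027.
So the output falls by 4.03 %.

4.03 %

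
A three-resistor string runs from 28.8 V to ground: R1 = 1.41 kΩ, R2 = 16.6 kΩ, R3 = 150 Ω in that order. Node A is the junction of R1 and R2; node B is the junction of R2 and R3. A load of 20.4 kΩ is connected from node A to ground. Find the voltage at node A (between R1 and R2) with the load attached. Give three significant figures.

Below node A the series string R2+R3 = 16750 Ω sits in parallel with the 20400 Ω load: 9198 Ω.
V_A = 28.8 × 9198/(1410 + 9198) = 25.0 V.

V ≈ 25.0 V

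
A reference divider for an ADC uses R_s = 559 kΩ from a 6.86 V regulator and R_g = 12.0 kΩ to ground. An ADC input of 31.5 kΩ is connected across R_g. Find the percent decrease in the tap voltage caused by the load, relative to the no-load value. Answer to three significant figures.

27.2 %

Unloaded V = 6.86 × 12.0/571.0 = 0.1442 V.
Loaded: R_g‖R_L = 8.690 kΩ, giving V = 6.86 × 8.690/567.7 = 0.1050 V.
Drop = (0.1442 − 0.1050) / 0.1442 = 27.2 %.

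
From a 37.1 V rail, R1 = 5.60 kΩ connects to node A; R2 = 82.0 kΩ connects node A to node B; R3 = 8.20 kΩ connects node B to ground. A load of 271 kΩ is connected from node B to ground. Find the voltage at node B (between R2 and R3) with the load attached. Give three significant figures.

V ≈ 3.09 V

At node B, R3 is in parallel with the load: R3‖R_L = 7.959 kΩ.
Below node A the resistance is R2 + (R3‖R_L) = 89.96 kΩ, so V_A = 37.1 × 89.96/95.56 = 34.93 V.
Then V_B = V_A × (R3‖R_L)/(R2 + R3‖R_L) = 34.93 × 7.959/89.96 = 3.09 V.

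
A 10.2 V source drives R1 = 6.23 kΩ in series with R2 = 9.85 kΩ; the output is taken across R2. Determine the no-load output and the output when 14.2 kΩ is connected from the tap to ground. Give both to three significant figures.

Unloaded: 6.25 V; loaded: 4.92 V

Open-circuit: V = 10.2 × 9.85/(6.23 + 9.85) = 6.25 V.
With the load, R2 becomes R2‖R_L = 5.816 kΩ, so V = 10.2 × 5.816/12.05 = 4.92 V.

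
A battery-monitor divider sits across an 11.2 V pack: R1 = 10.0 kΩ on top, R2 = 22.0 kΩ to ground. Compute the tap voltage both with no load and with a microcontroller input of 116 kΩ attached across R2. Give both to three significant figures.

Open-circuit: V = 11.2 × 22.0/(10.0 + 22.0) = 7.70 V.
With the load, R2 becomes R2‖R_L = 18.49 kΩ, so V = 11.2 × 18.49/28.49 = 7.27 V.

Unloaded: 7.70 V; loaded: 7.27 V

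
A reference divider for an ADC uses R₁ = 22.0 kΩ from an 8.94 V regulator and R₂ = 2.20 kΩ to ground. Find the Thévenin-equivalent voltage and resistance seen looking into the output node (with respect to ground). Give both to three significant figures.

V_th = 0.813 V, R_th = 2.00 kΩ

V_th is the open-circuit tap voltage: 8.94 × 2.20/(22.0 + 2.20) = 0.813 V.
With the supply zeroed, R₁ and R₂ appear in parallel from the tap: R_th = R₁‖R₂ = (22.0 × 2.20)/24.20 = 2.00 kΩ.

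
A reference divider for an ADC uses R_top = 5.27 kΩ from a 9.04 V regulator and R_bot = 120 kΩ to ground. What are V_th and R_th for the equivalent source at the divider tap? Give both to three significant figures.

V_th is the open-circuit tap voltage: 9.04 × 120/(5.27 + 120) = 8.66 V.
With the supply zeroed, R_top and R_bot appear in parallel from the tap: R_th = R_top‖R_bot = (5.27 × 120)/125.3 = 5.05 kΩ.

V_th = 8.66 V, R_th = 5.05 kΩ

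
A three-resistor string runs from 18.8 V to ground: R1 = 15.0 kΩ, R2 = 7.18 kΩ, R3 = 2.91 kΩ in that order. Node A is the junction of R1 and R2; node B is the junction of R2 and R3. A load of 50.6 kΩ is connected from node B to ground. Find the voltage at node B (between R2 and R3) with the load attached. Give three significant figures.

V ≈ 2.07 V

At node B, R3 is in parallel with the load: R3‖R_L = 2.752 kΩ.
Below node A the resistance is R2 + (R3‖R_L) = 9.932 kΩ, so V_A = 18.8 × 9.932/24.93 = 7.489 V.
Then V_B = V_A × (R3‖R_L)/(R2 + R3‖R_L) = 7.489 × 2.752/9.932 = 2.07 V.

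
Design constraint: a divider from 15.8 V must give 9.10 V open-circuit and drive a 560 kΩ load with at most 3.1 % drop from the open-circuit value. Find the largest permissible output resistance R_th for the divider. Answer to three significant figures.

R_th ≤ 17.9 kΩ

Loading drop = R_th/(R_th + R_L) ≤ 0.0310, so R_th ≤ R_L · ε/(1−ε) = 560 kΩ × 0.0310/0.9690 = 17.9 kΩ.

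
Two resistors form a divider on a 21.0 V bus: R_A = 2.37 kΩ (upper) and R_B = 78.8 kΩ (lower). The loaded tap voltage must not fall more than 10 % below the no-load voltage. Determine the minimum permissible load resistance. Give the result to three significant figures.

R_L(min) ≈ 20.7 kΩ

Output resistance R_th = R_A‖R_B = (2.37 × 78.8)/81.17 = 2.301 kΩ.
The fractional drop is R_th/(R_th + R_L); requiring this ≤ 0.100 gives R_L ≥ R_th(1/0.100 − 1) = 2.301 × 9.000 = 20.7 kΩ.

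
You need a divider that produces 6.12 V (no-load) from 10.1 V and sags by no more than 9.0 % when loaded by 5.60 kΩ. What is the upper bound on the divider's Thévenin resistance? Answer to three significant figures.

R_th ≤ 554 Ω

Loading drop = R_th/(R_th + R_L) ≤ 0.0900, so R_th ≤ R_L · ε/(1−ε) = 5.60 kΩ × 0.0900/0.9100 = 554 Ω.
(Any R1, R2 with R2/(R1+R2) = 0.606 and R1‖R2 ≤ 554 Ω will meet the spec.)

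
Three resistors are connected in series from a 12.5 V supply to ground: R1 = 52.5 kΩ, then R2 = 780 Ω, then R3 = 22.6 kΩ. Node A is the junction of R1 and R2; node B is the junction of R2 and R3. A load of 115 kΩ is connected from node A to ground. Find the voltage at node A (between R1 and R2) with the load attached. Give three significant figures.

V ≈ 3.38 V

Below node A the series string R2+R3 = 23380 Ω sits in parallel with the 115000 Ω load: 19430 Ω.
V_A = 12.5 × 19430/(52500 + 19430) = 3.38 V.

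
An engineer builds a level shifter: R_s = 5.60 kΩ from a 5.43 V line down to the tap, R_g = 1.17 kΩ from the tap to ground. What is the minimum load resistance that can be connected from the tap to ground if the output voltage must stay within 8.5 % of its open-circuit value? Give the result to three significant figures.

R_L(min) ≈ 10.4 kΩ

Output resistance R_th = R_s‖R_g = (5600 × 1170)/6770 = 967.8 Ω.
The fractional drop is R_th/(R_th + R_L); requiring this ≤ 0.0850 gives R_L ≥ R_th(1/0.0850 − 1) = 967.8 × 10.76 = 10.4 kΩ.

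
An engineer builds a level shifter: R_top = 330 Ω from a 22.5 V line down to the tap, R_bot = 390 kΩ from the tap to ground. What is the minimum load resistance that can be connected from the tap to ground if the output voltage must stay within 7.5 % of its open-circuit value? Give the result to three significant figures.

Output resistance R_th = R_top‖R_bot = (330 × 390000)/390300 = 329.7 Ω.
The fractional drop is R_th/(R_th + R_L); requiring this ≤ 0.0750 gives R_L ≥ R_th(1/0.0750 − 1) = 329.7 × 12.33 = 4.07 kΩ.

R_L(min) ≈ 4.07 kΩ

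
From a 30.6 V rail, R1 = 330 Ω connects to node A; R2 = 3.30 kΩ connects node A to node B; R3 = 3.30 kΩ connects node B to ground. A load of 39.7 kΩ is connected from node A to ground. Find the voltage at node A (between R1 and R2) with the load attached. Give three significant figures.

Below node A the series string R2+R3 = 6600 Ω sits in parallel with the 39700 Ω load: 5659 Ω.
V_A = 30.6 × 5659/(330 + 5659) = 28.9 V.

V ≈ 28.9 V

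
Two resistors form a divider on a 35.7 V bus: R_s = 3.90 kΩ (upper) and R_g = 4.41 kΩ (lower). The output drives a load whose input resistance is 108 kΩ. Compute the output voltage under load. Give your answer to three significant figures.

V_out ≈ 18.6 V

The load sits in parallel with R_g: R_g‖R_L = (4.41 × 108) / (4.41 + 108) = 4.237 kΩ.
V_out = 35.7 × 4.237 / (3.90 + 4.237) = 35.7 × 4.237/8.137 = 18.6 V.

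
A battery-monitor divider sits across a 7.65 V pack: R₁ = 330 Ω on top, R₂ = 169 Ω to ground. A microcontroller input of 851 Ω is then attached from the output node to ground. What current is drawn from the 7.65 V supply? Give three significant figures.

I ≈ 16.2 mA

R₂‖R_L = 141.0 Ω, so the source sees R₁ + R₂‖R_L = 471.0 Ω.
I = 7.65 V / 471.0 Ω = 16.2 mA.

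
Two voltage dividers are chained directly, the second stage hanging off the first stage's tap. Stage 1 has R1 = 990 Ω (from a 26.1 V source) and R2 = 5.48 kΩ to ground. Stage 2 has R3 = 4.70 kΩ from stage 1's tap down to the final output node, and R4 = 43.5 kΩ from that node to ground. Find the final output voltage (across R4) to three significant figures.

Stage 2 presents R3+R4 = 48200 Ω as a load on stage 1's tap.
Stage 1's lower leg becomes R2‖(R3+R4) = 4921 Ω, so V_mid = 26.1 × 4921/5911 = 21.73 V.
Stage 2 is itself unloaded: V_out = V_mid × R4/(R3+R4) = 21.73 × 43500/48200 = 19.6 V.

V_out ≈ 19.6 V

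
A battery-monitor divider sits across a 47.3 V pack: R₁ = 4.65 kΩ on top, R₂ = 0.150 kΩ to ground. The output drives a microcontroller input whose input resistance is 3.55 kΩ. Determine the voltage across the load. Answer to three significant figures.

The load sits in parallel with R₂: R₂‖R_L = (150 × 3550) / (150 + 3550) = 143.9 Ω.
V_out = 47.3 × 143.9 / (4650 + 143.9) = 47.3 × 143.9/4794 = 1.42 V.
(Unloaded it would have been 1.48 V.)

V_out ≈ 1.42 V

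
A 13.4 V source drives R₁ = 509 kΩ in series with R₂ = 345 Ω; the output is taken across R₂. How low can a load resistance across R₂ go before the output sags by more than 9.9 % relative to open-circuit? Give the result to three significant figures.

R_L(min) ≈ 3.14 kΩ

Output resistance R_th = R₁‖R₂ = (509000 × 345)/509300 = 344.8 Ω.
The fractional drop is R_th/(R_th + R_L); requiring this ≤ 0.0990 gives R_L ≥ R_th(1/0.0990 − 1) = 344.8 × 9.101 = 3.14 kΩ.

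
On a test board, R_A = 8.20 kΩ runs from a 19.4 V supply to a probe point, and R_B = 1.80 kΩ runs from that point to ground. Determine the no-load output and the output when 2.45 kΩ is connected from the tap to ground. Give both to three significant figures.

Open-circuit: V = 19.4 × 1.80/(8.20 + 1.80) = 3.49 V.
With the load, R_B becomes R_B‖R_L = 1.038 kΩ, so V = 19.4 × 1.038/9.238 = 2.18 V.

Unloaded: 3.49 V; loaded: 2.18 V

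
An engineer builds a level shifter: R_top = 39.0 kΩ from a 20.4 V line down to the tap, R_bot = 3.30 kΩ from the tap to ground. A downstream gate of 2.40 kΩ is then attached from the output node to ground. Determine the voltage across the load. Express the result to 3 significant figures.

The load sits in parallel with R_bot: R_bot‖R_L = (3.30 × 2.40) / (3.30 + 2.40) = 1.389 kΩ.
V_out = 20.4 × 1.389 / (39.0 + 1.389) = 20.4 × 1.389/40.39 = 0.702 V.

V_out ≈ 0.702 V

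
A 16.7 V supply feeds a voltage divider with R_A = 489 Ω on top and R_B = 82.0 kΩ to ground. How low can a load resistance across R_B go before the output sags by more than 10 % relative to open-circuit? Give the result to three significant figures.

Output resistance R_th = R_A‖R_B = (489 × 82000)/82490 = 486.1 Ω.
The fractional drop is R_th/(R_th + R_L); requiring this ≤ 0.100 gives R_L ≥ R_th(1/0.100 − 1) = 486.1 × 9.000 = 4.37 kΩ.

R_L(min) ≈ 4.37 kΩ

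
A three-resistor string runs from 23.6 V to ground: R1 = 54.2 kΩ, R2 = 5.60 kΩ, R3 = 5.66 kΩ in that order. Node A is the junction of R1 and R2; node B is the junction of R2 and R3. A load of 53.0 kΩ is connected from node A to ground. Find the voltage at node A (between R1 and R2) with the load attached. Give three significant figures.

V ≈ 3.45 V

Below node A the series string R2+R3 = 11.26 kΩ sits in parallel with the 53.0 kΩ load: 9.287 kΩ.
V_A = 23.6 × 9.287/(54.2 + 9.287) = 3.45 V.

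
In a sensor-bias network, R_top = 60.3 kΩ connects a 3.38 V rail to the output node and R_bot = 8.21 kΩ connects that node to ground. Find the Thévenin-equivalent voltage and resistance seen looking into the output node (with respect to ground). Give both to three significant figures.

V_th is the open-circuit tap voltage: 3.38 × 8.21/(60.3 + 8.21) = 0.405 V.
With the supply zeroed, R_top and R_bot appear in parallel from the tap: R_th = R_top‖R_bot = (60.3 × 8.21)/68.51 = 7.23 kΩ.

V_th = 0.405 V, R_th = 7.23 kΩ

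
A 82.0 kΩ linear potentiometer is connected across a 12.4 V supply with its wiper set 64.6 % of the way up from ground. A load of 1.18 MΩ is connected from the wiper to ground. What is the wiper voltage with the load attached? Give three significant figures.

The wiper splits the pot into (1−α)R = 29.03 kΩ above and αR = 52.97 kΩ below.
Lower section ‖ load = 50.70 kΩ.
V_wiper = 12.4 × 50.70/(29.03 + 50.70) = 7.89 V.

V ≈ 7.89 V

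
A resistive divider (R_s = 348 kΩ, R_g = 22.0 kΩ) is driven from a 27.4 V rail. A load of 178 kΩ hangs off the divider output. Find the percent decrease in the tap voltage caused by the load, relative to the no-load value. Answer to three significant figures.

Unloaded V = 27.4 × 22.0/370.0 = 1.6292 V.
Loaded: R_g‖R_L = 19.58 kΩ, giving V = 27.4 × 19.58/367.6 = 1.4595 V.
Drop = (1.6292 − 1.4595) / 1.6292 = 10.4 %.

10.4 %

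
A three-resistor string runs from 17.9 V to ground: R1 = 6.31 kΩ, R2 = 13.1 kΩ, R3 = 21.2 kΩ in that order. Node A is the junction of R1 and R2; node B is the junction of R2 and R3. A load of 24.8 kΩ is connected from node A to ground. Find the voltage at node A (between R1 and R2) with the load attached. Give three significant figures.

Below node A the series string R2+R3 = 34.30 kΩ sits in parallel with the 24.8 kΩ load: 14.39 kΩ.
V_A = 17.9 × 14.39/(6.31 + 14.39) = 12.4 V.

V ≈ 12.4 V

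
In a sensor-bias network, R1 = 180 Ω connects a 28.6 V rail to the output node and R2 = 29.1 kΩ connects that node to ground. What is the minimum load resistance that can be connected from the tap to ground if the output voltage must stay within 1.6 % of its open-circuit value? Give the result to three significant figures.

R_L(min) ≈ 11.0 kΩ

Output resistance R_th = R1‖R2 = (180 × 29100)/29280 = 178.9 Ω.
The fractional drop is R_th/(R_th + R_L); requiring this ≤ 0.0160 gives R_L ≥ R_th(1/0.0160 − 1) = 178.9 × 61.50 = 11.0 kΩ.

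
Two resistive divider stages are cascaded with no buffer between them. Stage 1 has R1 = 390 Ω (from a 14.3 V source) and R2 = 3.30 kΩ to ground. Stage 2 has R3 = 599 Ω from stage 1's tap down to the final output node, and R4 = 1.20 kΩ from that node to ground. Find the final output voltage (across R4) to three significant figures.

Stage 2 presents R3+R4 = 1799 Ω as a load on stage 1's tap.
Stage 1's lower leg becomes R2‖(R3+R4) = 1164 Ω, so V_mid = 14.3 × 1164/1554 = 10.71 V.
Stage 2 is itself unloaded: V_out = V_mid × R4/(R3+R4) = 10.71 × 1200/1799 = 7.15 V.

V_out ≈ 7.15 V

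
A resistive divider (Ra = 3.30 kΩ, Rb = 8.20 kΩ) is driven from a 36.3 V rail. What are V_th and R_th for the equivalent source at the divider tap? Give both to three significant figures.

V_th = 25.9 V, R_th = 2.35 kΩ

V_th is the open-circuit tap voltage: 36.3 × 8.20/(3.30 + 8.20) = 25.9 V.
With the supply zeroed, Ra and Rb appear in parallel from the tap: R_th = Ra‖Rb = (3.30 × 8.20)/11.50 = 2.35 kΩ.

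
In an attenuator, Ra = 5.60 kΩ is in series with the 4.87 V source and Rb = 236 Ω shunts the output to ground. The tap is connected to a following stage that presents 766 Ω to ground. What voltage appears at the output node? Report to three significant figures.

V_out ≈ 0.152 V

The load sits in parallel with Rb: Rb‖R_L = (236 × 766) / (236 + 766) = 180.4 Ω.
V_out = 4.87 × 180.4 / (5600 + 180.4) = 4.87 × 180.4/5780 = 0.152 V.
(Unloaded it would have been 0.197 V.)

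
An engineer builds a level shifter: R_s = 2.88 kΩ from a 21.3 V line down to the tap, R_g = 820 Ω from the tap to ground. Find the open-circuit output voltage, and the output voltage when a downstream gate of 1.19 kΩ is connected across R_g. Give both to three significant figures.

Unloaded: 4.72 V; loaded: 3.07 V

Open-circuit: V = 21.3 × 820/(2880 + 820) = 4.72 V.
With the load, R_g becomes R_g‖R_L = 485.5 Ω, so V = 21.3 × 485.5/3365 = 3.07 V.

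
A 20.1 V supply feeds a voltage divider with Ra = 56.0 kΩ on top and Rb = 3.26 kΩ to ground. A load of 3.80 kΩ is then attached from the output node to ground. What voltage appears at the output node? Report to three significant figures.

The load sits in parallel with Rb: Rb‖R_L = (3.26 × 3.80) / (3.26 + 3.80) = 1.755 kΩ.
V_out = 20.1 × 1.755 / (56.0 + 1.755) = 20.1 × 1.755/57.75 = 0.611 V.

V_out ≈ 0.611 V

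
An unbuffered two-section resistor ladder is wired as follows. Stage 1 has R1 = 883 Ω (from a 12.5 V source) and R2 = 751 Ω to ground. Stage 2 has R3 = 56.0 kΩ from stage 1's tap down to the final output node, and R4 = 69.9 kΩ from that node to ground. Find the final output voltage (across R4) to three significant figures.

V_out ≈ 3.18 V

Stage 2 presents R3+R4 = 125900 Ω as a load on stage 1's tap.
Stage 1's lower leg becomes R2‖(R3+R4) = 746.5 Ω, so V_mid = 12.5 × 746.5/1630 = 5.727 V.
Stage 2 is itself unloaded: V_out = V_mid × R4/(R3+R4) = 5.727 × 69900/125900 = 3.18 V.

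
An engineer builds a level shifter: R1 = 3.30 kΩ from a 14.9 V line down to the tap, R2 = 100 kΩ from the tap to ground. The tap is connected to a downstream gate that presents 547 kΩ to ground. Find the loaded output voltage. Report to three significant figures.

V_out ≈ 14.3 V

The load sits in parallel with R2: R2‖R_L = (100 × 547) / (100 + 547) = 84.54 kΩ.
V_out = 14.9 × 84.54 / (3.30 + 84.54) = 14.9 × 84.54/87.84 = 14.3 V.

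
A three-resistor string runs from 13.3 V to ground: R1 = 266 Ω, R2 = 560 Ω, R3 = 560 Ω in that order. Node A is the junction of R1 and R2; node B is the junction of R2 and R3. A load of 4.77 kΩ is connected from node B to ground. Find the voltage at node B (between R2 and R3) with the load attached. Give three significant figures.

At node B, R3 is in parallel with the load: R3‖R_L = 501.2 Ω.
Below node A the resistance is R2 + (R3‖R_L) = 1061 Ω, so V_A = 13.3 × 1061/1327 = 10.63 V.
Then V_B = V_A × (R3‖R_L)/(R2 + R3‖R_L) = 10.63 × 501.2/1061 = 5.02 V.

V ≈ 5.02 V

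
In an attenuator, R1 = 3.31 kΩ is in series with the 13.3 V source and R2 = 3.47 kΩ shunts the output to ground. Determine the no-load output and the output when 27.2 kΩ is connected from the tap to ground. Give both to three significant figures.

Open-circuit: V = 13.3 × 3.47/(3.31 + 3.47) = 6.81 V.
With the load, R2 becomes R2‖R_L = 3.077 kΩ, so V = 13.3 × 3.077/6.387 = 6.41 V.

Unloaded: 6.81 V; loaded: 6.41 V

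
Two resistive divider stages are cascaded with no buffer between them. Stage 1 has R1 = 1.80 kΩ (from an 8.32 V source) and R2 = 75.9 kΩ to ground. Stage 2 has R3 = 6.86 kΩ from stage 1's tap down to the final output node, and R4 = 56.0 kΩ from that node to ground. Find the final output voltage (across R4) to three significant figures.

V_out ≈ 7.04 V

Stage 2 presents R3+R4 = 62.86 kΩ as a load on stage 1's tap.
Stage 1's lower leg becomes R2‖(R3+R4) = 34.38 kΩ, so V_mid = 8.32 × 34.38/36.18 = 7.906 V.
Stage 2 is itself unloaded: V_out = V_mid × R4/(R3+R4) = 7.906 × 56.0/62.86 = 7.04 V.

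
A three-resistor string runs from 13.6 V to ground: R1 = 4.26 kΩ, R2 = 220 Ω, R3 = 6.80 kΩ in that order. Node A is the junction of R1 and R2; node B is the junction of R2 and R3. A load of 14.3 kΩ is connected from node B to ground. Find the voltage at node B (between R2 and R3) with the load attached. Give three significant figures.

V ≈ 6.90 V

At node B, R3 is in parallel with the load: R3‖R_L = 4609 Ω.
Below node A the resistance is R2 + (R3‖R_L) = 4829 Ω, so V_A = 13.6 × 4829/9089 = 7.225 V.
Then V_B = V_A × (R3‖R_L)/(R2 + R3‖R_L) = 7.225 × 4609/4829 = 6.90 V.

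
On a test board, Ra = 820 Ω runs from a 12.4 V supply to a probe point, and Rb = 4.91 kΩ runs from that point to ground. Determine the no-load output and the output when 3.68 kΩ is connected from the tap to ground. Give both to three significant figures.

Unloaded: 10.6 V; loaded: 8.92 V

Open-circuit: V = 12.4 × 4910/(820 + 4910) = 10.6 V.
With the load, Rb becomes Rb‖R_L = 2103 Ω, so V = 12.4 × 2103/2923 = 8.92 V.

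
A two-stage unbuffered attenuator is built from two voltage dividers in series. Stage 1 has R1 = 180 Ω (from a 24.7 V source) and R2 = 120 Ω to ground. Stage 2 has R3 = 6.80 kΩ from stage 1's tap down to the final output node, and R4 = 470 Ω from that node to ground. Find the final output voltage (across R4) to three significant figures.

Stage 2 presents R3+R4 = 7270 Ω as a load on stage 1's tap.
Stage 1's lower leg becomes R2‖(R3+R4) = 118.1 Ω, so V_mid = 24.7 × 118.1/298.1 = 9.783 V.
Stage 2 is itself unloaded: V_out = V_mid × R4/(R3+R4) = 9.783 × 470/7270 = 0.632 V.

V_out ≈ 0.632 V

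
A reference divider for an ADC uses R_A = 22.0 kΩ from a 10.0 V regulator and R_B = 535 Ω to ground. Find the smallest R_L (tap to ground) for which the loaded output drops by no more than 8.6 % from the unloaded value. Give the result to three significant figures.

R_L(min) ≈ 5.55 kΩ

Output resistance R_th = R_A‖R_B = (22000 × 535)/22540 = 522.3 Ω.
The fractional drop is R_th/(R_th + R_L); requiring this ≤ 0.0860 gives R_L ≥ R_th(1/0.0860 − 1) = 522.3 × 10.63 = 5.55 kΩ.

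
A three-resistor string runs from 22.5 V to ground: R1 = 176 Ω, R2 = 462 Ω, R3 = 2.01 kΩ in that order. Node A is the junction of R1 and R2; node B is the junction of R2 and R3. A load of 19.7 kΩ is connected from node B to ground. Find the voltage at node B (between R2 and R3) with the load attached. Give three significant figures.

V ≈ 16.7 V

At node B, R3 is in parallel with the load: R3‖R_L = 1824 Ω.
Below node A the resistance is R2 + (R3‖R_L) = 2286 Ω, so V_A = 22.5 × 2286/2462 = 20.89 V.
Then V_B = V_A × (R3‖R_L)/(R2 + R3‖R_L) = 20.89 × 1824/2286 = 16.7 V.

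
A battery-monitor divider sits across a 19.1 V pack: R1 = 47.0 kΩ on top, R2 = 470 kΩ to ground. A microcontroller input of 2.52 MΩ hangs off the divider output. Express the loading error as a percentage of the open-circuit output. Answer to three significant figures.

1.67 %

The divider's output (Thévenin) resistance is R1‖R2 = 42.73 kΩ.
Fractional drop under load = R_th/(R_th + R_L) = 42.73 / (42.73 + 2520) = 0.01667.
So the output falls by 1.67 %.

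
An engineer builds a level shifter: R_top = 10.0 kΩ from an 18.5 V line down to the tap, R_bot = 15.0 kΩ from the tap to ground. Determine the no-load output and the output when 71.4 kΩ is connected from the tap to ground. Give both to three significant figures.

Unloaded: 11.1 V; loaded: 10.2 V

Open-circuit: V = 18.5 × 15.0/(10.0 + 15.0) = 11.1 V.
With the load, R_bot becomes R_bot‖R_L = 12.40 kΩ, so V = 18.5 × 12.40/22.40 = 10.2 V.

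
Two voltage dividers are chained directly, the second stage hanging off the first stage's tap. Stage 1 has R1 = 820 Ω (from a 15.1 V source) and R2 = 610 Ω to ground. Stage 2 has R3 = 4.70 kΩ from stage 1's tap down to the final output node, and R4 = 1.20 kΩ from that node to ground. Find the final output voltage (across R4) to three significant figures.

Stage 2 presents R3+R4 = 5900 Ω as a load on stage 1's tap.
Stage 1's lower leg becomes R2‖(R3+R4) = 552.8 Ω, so V_mid = 15.1 × 552.8/1373 = 6.081 V.
Stage 2 is itself unloaded: V_out = V_mid × R4/(R3+R4) = 6.081 × 1200/5900 = 1.24 V.

V_out ≈ 1.24 V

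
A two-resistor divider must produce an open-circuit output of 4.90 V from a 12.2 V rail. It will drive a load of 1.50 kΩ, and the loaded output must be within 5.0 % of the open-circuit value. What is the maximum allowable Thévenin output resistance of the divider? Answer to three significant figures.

Loading drop = R_th/(R_th + R_L) ≤ 0.0500, so R_th ≤ R_L · ε/(1−ε) = 1.50 kΩ × 0.0500/0.9500 = 78.9 Ω.
(Any R1, R2 with R2/(R1+R2) = 0.402 and R1‖R2 ≤ 78.9 Ω will meet the spec.)

R_th ≤ 78.9 Ω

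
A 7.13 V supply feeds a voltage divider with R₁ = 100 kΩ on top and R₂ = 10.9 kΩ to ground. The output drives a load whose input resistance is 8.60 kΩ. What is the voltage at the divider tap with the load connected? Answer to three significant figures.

The load sits in parallel with R₂: R₂‖R_L = (10.9 × 8.60) / (10.9 + 8.60) = 4.807 kΩ.
V_out = 7.13 × 4.807 / (100 + 4.807) = 7.13 × 4.807/104.8 = 0.327 V.
(Unloaded it would have been 0.701 V.)

V_out ≈ 0.327 V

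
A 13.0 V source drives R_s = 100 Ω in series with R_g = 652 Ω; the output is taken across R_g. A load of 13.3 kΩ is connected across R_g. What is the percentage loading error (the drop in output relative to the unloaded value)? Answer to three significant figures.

The divider's output (Thévenin) resistance is R_s‖R_g = 86.70 Ω.
Fractional drop under load = R_th/(R_th + R_L) = 86.70 / (86.70 + 13300) = 0.006477.
So the output falls by 0.648 %.

0.648 %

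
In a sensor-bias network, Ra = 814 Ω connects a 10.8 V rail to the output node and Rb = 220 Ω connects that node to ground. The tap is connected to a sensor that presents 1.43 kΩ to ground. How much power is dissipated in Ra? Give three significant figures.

Total resistance from the source is Ra + (Rb‖R_L) = 1005 Ω, so I = 10.8/1005 Ω = 10.75 mA.
P = I²·Ra = (10.75 mA)² × 814 Ω = 94.1 mW.

P ≈ 94.1 mW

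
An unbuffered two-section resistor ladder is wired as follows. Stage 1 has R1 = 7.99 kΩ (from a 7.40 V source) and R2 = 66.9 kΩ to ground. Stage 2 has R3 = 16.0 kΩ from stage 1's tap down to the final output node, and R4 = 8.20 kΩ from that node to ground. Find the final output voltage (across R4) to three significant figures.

V_out ≈ 1.73 V

Stage 2 presents R3+R4 = 24.20 kΩ as a load on stage 1's tap.
Stage 1's lower leg becomes R2‖(R3+R4) = 17.77 kΩ, so V_mid = 7.40 × 17.77/25.76 = 5.105 V.
Stage 2 is itself unloaded: V_out = V_mid × R4/(R3+R4) = 5.105 × 8.20/24.20 = 1.73 V.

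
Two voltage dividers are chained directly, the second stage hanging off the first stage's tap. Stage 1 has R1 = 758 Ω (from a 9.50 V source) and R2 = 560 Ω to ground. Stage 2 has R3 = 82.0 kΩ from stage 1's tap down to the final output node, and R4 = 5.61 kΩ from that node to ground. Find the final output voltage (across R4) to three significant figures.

Stage 2 presents R3+R4 = 87610 Ω as a load on stage 1's tap.
Stage 1's lower leg becomes R2‖(R3+R4) = 556.4 Ω, so V_mid = 9.50 × 556.4/1314 = 4.022 V.
Stage 2 is itself unloaded: V_out = V_mid × R4/(R3+R4) = 4.022 × 5610/87610 = 0.258 V.

V_out ≈ 0.258 V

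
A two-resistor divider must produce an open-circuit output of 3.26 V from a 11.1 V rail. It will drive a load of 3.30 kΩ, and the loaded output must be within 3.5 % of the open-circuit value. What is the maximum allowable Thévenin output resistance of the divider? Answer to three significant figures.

Loading drop = R_th/(R_th + R_L) ≤ 0.0350, so R_th ≤ R_L · ε/(1−ε) = 3.30 kΩ × 0.0350/0.9650 = 120 Ω.
(Any R1, R2 with R2/(R1+R2) = 0.294 and R1‖R2 ≤ 120 Ω will meet the spec.)

R_th ≤ 120 Ω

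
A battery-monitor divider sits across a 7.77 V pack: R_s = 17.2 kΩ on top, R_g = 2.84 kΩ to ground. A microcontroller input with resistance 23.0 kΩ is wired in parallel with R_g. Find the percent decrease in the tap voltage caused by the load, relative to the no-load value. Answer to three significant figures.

Unloaded V = 7.77 × 2.84/20.04 = 1.1011 V.
Loaded: R_g‖R_L = 2.528 kΩ, giving V = 7.77 × 2.528/19.73 = 0.99562 V.
Drop = (1.1011 − 0.99562) / 1.1011 = 9.58 %.

9.58 %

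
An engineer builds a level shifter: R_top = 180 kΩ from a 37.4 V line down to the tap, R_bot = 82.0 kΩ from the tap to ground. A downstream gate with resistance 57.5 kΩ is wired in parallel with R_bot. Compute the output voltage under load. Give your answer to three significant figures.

The load sits in parallel with R_bot: R_bot‖R_L = (82.0 × 57.5) / (82.0 + 57.5) = 33.80 kΩ.
V_out = 37.4 × 33.80 / (180 + 33.80) = 37.4 × 33.80/213.8 = 5.91 V.
(Unloaded it would have been 11.7 V.)

V_out ≈ 5.91 V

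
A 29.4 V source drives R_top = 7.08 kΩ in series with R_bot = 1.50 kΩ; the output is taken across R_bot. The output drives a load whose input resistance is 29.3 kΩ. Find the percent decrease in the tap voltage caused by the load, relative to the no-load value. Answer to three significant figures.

4.05 %

The divider's output (Thévenin) resistance is R_top‖R_bot = 1.238 kΩ.
Fractional drop under load = R_th/(R_th + R_L) = 1.238 / (1.238 + 29.3) = 0.04053.
So the output falls by 4.05 %.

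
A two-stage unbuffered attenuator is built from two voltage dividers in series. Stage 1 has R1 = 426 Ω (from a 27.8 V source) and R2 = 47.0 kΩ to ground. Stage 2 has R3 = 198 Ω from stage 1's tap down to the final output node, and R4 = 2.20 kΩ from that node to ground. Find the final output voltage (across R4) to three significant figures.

V_out ≈ 21.5 V

Stage 2 presents R3+R4 = 2398 Ω as a load on stage 1's tap.
Stage 1's lower leg becomes R2‖(R3+R4) = 2282 Ω, so V_mid = 27.8 × 2282/2708 = 23.43 V.
Stage 2 is itself unloaded: V_out = V_mid × R4/(R3+R4) = 23.43 × 2200/2398 = 21.5 V.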